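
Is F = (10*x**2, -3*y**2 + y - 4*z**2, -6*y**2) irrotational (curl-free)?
No, ∇×F = (-12*y + 8*z, 0, 0)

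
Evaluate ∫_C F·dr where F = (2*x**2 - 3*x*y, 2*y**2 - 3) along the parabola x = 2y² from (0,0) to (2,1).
-9/5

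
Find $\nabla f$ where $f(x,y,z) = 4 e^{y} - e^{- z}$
(0, 4*exp(y), exp(-z))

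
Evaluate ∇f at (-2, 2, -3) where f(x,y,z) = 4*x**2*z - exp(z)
(48, 0, 16 - exp(-3))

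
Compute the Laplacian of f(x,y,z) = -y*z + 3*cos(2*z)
-12*cos(2*z)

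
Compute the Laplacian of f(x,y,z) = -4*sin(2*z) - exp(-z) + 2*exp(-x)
16*sin(2*z) - exp(-z) + 2*exp(-x)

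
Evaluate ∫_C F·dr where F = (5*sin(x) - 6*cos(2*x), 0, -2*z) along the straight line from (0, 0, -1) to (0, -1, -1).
0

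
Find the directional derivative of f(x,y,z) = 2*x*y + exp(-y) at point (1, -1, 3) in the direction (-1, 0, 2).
2*sqrt(5)/5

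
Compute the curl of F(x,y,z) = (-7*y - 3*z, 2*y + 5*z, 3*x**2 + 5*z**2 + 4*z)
(-5, -6*x - 3, 7)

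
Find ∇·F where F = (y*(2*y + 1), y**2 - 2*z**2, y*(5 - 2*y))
2*y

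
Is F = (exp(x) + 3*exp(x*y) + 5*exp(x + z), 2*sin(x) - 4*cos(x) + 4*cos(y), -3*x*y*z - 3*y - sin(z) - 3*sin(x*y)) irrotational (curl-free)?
No, ∇×F = (-3*x*z - 3*x*cos(x*y) - 3, 3*y*z + 3*y*cos(x*y) + 5*exp(x + z), -3*x*exp(x*y) + 4*sin(x) + 2*cos(x))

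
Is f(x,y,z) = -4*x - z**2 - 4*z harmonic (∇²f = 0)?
No, ∇²f = -2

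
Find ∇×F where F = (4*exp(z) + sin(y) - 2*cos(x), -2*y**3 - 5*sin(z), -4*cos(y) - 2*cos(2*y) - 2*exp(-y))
(4*sin(y) + 4*sin(2*y) + 5*cos(z) + 2*exp(-y), 4*exp(z), -cos(y))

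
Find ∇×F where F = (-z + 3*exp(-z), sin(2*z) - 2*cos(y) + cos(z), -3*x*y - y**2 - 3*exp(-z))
(-3*x - 2*y + sin(z) - 2*cos(2*z), 3*y - 1 - 3*exp(-z), 0)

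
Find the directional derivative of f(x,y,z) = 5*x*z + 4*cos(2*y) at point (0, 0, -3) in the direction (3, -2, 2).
-45*sqrt(17)/17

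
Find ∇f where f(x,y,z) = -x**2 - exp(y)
(-2*x, -exp(y), 0)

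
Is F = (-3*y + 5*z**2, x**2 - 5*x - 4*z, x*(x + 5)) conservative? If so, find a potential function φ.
No, ∇×F = (4, -2*x + 10*z - 5, 2*x - 2) ≠ 0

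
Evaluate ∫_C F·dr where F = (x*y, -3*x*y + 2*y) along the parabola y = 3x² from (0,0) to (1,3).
-21/20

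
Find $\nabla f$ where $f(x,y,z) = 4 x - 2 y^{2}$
(4, -4*y, 0)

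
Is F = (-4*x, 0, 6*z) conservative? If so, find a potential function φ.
Yes, F is conservative. φ = -2*x**2 + 3*z**2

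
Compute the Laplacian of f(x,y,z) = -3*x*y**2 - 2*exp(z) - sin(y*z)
-6*x + y**2*sin(y*z) + z**2*sin(y*z) - 2*exp(z)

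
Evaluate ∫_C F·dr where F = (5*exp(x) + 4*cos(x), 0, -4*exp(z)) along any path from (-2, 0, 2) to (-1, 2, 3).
(4*(-exp(3) - sin(1) + sin(2) + exp(2))*exp(2) - 5 + 5*E)*exp(-2)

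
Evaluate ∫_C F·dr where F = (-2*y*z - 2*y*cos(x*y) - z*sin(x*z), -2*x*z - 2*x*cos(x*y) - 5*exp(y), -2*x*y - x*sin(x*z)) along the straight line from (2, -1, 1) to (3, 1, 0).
-5*E - 3 - 2*sin(2) - 2*sin(3) - cos(2) + 5*exp(-1)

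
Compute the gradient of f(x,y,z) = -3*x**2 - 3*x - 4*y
(-6*x - 3, -4, 0)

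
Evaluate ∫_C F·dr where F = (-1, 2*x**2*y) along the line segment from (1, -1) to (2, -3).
59/3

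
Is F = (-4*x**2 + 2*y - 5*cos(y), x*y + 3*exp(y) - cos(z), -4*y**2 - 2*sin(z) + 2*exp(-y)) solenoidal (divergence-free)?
No, ∇·F = -7*x + 3*exp(y) - 2*cos(z)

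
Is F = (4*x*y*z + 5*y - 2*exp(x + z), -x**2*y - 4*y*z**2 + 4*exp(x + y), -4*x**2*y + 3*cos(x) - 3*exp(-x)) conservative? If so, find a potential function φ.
No, ∇×F = (-4*x**2 + 8*y*z, 12*x*y - 2*exp(x + z) + 3*sin(x) - 3*exp(-x), -2*x*y - 4*x*z + 4*exp(x + y) - 5) ≠ 0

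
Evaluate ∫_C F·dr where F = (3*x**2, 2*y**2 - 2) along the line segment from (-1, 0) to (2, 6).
141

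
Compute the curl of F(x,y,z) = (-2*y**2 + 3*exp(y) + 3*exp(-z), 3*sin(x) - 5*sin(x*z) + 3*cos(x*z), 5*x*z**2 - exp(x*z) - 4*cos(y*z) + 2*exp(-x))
(3*x*sin(x*z) + 5*x*cos(x*z) + 4*z*sin(y*z), -5*z**2 + z*exp(x*z) - 3*exp(-z) + 2*exp(-x), 4*y - 3*z*sin(x*z) - 5*z*cos(x*z) - 3*exp(y) + 3*cos(x))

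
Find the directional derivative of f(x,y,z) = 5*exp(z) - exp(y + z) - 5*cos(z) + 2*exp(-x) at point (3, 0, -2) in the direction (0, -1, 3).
sqrt(10)*(-15*exp(2)*sin(2) + 13)*exp(-2)/10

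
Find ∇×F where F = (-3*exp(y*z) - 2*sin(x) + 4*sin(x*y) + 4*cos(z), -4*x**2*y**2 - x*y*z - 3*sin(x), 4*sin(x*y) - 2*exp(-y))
(x*y + 4*x*cos(x*y) + 2*exp(-y), -3*y*exp(y*z) - 4*y*cos(x*y) - 4*sin(z), -8*x*y**2 - 4*x*cos(x*y) - y*z + 3*z*exp(y*z) - 3*cos(x))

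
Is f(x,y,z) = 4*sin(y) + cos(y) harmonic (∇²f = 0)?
No, ∇²f = -4*sin(y) - cos(y)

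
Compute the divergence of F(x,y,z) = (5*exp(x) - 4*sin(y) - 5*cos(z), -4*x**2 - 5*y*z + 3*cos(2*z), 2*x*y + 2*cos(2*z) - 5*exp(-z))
-5*z + 5*exp(x) - 4*sin(2*z) + 5*exp(-z)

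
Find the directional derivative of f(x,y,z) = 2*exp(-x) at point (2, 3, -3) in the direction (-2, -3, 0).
4*sqrt(13)*exp(-2)/13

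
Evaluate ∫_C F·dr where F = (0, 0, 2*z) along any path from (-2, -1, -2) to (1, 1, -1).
-3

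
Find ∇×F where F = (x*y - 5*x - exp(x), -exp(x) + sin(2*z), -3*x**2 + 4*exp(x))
(-2*cos(2*z), 6*x - 4*exp(x), -x - exp(x))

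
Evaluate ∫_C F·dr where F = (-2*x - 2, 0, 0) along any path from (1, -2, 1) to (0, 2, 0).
3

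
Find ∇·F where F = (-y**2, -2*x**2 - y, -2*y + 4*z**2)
8*z - 1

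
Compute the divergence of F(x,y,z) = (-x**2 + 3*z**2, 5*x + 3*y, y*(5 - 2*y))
3 - 2*x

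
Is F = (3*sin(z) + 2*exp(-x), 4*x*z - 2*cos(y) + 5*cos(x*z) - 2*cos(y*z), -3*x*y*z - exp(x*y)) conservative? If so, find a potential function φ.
No, ∇×F = (-3*x*z - x*exp(x*y) + 5*x*sin(x*z) - 4*x - 2*y*sin(y*z), 3*y*z + y*exp(x*y) + 3*cos(z), z*(4 - 5*sin(x*z))) ≠ 0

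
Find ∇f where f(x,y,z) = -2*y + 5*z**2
(0, -2, 10*z)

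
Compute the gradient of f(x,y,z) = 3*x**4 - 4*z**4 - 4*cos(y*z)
(12*x**3, 4*z*sin(y*z), 4*y*sin(y*z) - 16*z**3)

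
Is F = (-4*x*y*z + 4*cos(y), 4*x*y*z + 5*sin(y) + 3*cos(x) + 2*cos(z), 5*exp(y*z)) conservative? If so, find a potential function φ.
No, ∇×F = (-4*x*y + 5*z*exp(y*z) + 2*sin(z), -4*x*y, 4*x*z + 4*y*z - 3*sin(x) + 4*sin(y)) ≠ 0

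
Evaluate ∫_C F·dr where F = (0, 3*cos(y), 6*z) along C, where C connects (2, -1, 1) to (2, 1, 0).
-3 + 6*sin(1)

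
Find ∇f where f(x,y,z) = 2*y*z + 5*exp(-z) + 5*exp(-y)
(0, 2*z - 5*exp(-y), 2*y - 5*exp(-z))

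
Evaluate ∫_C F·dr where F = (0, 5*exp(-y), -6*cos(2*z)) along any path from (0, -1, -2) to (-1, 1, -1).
-5*exp(-1) - 3*sin(4) + 3*sin(2) + 5*E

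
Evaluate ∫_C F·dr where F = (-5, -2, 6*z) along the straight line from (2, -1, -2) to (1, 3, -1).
-12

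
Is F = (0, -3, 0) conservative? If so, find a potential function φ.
Yes, F is conservative. φ = -3*y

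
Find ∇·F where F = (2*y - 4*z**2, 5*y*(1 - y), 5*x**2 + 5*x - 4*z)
1 - 10*y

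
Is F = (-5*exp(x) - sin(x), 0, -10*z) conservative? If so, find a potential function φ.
Yes, F is conservative. φ = -5*z**2 - 5*exp(x) + cos(x)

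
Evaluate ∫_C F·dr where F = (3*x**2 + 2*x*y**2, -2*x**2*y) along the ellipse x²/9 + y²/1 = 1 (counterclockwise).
0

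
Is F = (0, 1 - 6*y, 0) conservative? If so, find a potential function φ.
Yes, F is conservative. φ = y*(1 - 3*y)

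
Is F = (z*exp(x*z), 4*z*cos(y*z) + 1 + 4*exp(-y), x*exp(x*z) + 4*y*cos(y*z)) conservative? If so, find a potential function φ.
Yes, F is conservative. φ = y + exp(x*z) + 4*sin(y*z) - 4*exp(-y)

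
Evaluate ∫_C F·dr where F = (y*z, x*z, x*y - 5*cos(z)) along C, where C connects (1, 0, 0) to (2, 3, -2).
-12 + 5*sin(2)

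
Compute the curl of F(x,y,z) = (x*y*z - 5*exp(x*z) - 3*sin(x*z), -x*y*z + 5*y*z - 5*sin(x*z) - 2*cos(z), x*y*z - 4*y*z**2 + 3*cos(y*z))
(x*y + x*z + 5*x*cos(x*z) - 5*y - 4*z**2 - 3*z*sin(y*z) - 2*sin(z), x*y - 5*x*exp(x*z) - 3*x*cos(x*z) - y*z, -z*(x + y + 5*cos(x*z)))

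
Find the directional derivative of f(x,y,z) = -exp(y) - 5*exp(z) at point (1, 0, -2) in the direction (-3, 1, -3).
sqrt(19)*(15 - exp(2))*exp(-2)/19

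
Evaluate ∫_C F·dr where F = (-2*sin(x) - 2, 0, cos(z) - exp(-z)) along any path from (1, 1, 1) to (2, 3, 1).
-2 - 2*cos(1) + 2*cos(2)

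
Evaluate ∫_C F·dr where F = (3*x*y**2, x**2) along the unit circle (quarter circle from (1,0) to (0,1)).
-1/12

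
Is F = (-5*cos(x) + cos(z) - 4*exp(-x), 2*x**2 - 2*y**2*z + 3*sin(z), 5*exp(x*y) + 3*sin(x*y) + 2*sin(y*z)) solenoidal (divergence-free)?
No, ∇·F = -4*y*z + 2*y*cos(y*z) + 5*sin(x) + 4*exp(-x)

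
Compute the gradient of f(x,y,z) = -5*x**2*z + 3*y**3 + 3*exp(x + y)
(-10*x*z + 3*exp(x + y), 9*y**2 + 3*exp(x + y), -5*x**2)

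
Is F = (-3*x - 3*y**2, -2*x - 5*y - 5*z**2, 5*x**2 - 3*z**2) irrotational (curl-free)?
No, ∇×F = (10*z, -10*x, 6*y - 2)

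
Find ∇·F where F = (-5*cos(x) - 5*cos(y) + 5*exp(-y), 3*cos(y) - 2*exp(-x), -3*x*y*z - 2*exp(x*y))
-3*x*y + 5*sin(x) - 3*sin(y)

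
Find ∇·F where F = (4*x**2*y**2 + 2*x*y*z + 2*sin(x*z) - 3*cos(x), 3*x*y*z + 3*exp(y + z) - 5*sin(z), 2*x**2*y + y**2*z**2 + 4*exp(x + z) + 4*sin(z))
8*x*y**2 + 3*x*z + 2*y**2*z + 2*y*z + 2*z*cos(x*z) + 4*exp(x + z) + 3*exp(y + z) + 3*sin(x) + 4*cos(z)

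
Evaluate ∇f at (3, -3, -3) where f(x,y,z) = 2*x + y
(2, 1, 0)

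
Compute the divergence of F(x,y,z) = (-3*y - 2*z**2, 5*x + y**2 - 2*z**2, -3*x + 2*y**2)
2*y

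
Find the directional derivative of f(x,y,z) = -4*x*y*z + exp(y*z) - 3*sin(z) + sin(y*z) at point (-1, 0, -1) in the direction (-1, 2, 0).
-12*sqrt(5)/5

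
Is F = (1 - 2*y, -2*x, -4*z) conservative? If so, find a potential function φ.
Yes, F is conservative. φ = -2*x*y + x - 2*z**2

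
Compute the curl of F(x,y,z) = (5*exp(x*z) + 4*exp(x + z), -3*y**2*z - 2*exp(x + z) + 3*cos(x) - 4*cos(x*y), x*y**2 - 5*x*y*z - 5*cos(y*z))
(2*x*y - 5*x*z + 3*y**2 + 5*z*sin(y*z) + 2*exp(x + z), 5*x*exp(x*z) - y**2 + 5*y*z + 4*exp(x + z), 4*y*sin(x*y) - 2*exp(x + z) - 3*sin(x))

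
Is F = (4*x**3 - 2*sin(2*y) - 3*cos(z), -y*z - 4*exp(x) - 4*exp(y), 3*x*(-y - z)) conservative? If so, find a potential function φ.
No, ∇×F = (-3*x + y, 3*y + 3*z + 3*sin(z), -4*exp(x) + 4*cos(2*y)) ≠ 0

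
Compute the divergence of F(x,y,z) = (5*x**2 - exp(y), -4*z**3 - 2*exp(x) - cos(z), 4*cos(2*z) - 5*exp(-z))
10*x - 8*sin(2*z) + 5*exp(-z)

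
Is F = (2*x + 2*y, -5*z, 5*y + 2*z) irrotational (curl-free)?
No, ∇×F = (10, 0, -2)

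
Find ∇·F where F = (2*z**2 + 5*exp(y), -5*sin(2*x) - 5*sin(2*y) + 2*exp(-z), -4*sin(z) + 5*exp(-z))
-10*cos(2*y) - 4*cos(z) - 5*exp(-z)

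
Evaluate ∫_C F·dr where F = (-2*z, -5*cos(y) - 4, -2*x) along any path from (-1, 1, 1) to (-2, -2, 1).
5*sin(1) + 5*sin(2) + 14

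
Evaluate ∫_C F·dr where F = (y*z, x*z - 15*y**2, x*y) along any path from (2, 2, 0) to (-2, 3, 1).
-101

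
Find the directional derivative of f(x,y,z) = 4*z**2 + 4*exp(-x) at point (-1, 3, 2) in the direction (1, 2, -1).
2*sqrt(6)*(-4 - E)/3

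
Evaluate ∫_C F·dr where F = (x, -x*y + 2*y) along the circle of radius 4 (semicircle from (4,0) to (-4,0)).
-128/3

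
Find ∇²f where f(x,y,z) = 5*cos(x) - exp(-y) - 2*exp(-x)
-5*cos(x) - exp(-y) - 2*exp(-x)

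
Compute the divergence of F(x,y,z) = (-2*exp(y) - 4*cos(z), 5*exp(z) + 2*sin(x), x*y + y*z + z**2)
y + 2*z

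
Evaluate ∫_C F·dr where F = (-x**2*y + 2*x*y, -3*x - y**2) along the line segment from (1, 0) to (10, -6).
2475/2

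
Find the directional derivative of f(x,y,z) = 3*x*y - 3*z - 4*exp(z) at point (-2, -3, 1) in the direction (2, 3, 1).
sqrt(14)*(-39 - 4*E)/14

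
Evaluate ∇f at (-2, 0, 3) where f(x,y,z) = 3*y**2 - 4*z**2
(0, 0, -24)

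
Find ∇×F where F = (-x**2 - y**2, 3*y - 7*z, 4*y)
(11, 0, 2*y)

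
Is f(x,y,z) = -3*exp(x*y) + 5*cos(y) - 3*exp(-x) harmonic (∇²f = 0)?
No, ∇²f = -3*x**2*exp(x*y) - 3*y**2*exp(x*y) - 5*cos(y) - 3*exp(-x)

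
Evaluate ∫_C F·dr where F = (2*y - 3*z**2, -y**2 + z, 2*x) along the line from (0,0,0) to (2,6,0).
-60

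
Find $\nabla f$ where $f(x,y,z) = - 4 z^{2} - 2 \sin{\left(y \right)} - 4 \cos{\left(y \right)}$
(0, 4*sin(y) - 2*cos(y), -8*z)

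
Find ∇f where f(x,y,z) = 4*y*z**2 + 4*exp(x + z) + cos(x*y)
(-y*sin(x*y) + 4*exp(x + z), -x*sin(x*y) + 4*z**2, 8*y*z + 4*exp(x + z))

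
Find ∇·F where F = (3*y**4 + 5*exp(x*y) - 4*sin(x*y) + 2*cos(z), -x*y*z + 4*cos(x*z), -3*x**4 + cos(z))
-x*z + 5*y*exp(x*y) - 4*y*cos(x*y) - sin(z)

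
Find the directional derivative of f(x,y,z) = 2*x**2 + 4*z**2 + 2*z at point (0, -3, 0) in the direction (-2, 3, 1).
sqrt(14)/7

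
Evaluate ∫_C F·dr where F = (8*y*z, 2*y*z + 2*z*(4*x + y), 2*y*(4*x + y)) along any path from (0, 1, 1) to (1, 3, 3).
124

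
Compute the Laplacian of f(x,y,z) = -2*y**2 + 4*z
-4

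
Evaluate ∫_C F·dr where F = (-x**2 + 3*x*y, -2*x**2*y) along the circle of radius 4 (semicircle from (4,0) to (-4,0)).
128/3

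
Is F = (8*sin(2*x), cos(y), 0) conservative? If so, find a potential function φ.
Yes, F is conservative. φ = sin(y) - 4*cos(2*x)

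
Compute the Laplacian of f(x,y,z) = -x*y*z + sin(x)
-sin(x)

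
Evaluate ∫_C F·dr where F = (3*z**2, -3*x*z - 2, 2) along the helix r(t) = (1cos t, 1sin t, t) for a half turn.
-15*pi**2/4 + 2*pi + 12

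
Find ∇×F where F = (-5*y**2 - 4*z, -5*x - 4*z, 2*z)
(4, -4, 10*y - 5)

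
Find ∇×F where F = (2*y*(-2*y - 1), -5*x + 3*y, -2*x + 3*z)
(0, 2, 8*y - 3)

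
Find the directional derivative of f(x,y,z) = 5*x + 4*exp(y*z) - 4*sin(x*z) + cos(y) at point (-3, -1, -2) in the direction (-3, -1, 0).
sqrt(10)*(-24*cos(6) - 15 - sin(1) + 8*exp(2))/10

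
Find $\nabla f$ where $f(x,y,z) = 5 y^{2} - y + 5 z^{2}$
(0, 10*y - 1, 10*z)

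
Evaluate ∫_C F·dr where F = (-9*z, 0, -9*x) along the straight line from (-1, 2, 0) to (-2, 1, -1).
-18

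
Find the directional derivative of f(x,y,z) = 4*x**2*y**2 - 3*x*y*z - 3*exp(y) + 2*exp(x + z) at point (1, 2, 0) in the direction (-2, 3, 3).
sqrt(22)*(-9*exp(2) - 34 + 2*E)/22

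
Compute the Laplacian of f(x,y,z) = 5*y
0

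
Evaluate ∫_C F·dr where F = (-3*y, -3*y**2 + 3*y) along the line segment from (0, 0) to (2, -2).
20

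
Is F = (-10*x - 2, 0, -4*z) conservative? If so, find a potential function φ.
Yes, F is conservative. φ = -5*x**2 - 2*x - 2*z**2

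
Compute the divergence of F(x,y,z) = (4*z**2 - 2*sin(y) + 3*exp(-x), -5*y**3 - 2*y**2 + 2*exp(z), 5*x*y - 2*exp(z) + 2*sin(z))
-15*y**2 - 4*y - 2*exp(z) + 2*cos(z) - 3*exp(-x)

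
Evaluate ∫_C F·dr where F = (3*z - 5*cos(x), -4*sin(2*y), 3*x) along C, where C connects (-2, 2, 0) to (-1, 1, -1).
-5*sin(2) + 2*cos(2) - 2*cos(4) + 3 + 5*sin(1)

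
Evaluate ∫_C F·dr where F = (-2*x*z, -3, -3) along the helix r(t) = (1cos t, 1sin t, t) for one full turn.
-7*pi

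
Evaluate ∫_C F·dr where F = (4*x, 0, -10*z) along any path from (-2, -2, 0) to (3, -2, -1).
5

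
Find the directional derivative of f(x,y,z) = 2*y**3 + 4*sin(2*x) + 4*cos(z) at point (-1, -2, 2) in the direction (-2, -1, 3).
-2*sqrt(14)*(4*cos(2) + 3*sin(2) + 6)/7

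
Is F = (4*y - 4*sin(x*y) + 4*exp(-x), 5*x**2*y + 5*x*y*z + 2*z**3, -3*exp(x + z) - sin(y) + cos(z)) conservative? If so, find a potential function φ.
No, ∇×F = (-5*x*y - 6*z**2 - cos(y), 3*exp(x + z), 10*x*y + 4*x*cos(x*y) + 5*y*z - 4) ≠ 0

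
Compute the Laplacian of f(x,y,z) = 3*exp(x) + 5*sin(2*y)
3*exp(x) - 20*sin(2*y)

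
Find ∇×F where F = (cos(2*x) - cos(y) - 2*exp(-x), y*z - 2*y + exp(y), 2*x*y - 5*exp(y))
(2*x - y - 5*exp(y), -2*y, -sin(y))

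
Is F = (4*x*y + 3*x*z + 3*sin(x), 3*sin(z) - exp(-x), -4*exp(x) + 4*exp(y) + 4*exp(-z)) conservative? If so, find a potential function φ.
No, ∇×F = (4*exp(y) - 3*cos(z), 3*x + 4*exp(x), -4*x + exp(-x)) ≠ 0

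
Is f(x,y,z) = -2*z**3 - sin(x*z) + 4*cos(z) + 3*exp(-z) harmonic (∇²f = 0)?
No, ∇²f = x**2*sin(x*z) + z**2*sin(x*z) - 12*z - 4*cos(z) + 3*exp(-z)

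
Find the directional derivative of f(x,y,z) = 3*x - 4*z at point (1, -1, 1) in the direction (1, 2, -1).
7*sqrt(6)/6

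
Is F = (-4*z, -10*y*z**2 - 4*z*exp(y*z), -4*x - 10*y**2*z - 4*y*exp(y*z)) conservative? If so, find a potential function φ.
Yes, F is conservative. φ = -4*x*z - 5*y**2*z**2 - 4*exp(y*z)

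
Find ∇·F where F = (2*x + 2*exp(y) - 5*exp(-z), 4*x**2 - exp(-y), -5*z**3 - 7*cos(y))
-15*z**2 + 2 + exp(-y)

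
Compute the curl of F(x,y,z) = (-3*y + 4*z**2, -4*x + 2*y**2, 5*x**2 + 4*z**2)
(0, -10*x + 8*z, -1)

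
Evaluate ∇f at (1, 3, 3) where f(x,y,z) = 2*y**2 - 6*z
(0, 12, -6)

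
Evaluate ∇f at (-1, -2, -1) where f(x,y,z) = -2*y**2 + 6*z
(0, 8, 6)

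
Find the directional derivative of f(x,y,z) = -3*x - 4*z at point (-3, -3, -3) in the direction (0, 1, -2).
8*sqrt(5)/5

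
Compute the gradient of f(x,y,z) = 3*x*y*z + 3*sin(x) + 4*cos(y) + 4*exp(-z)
(3*y*z + 3*cos(x), 3*x*z - 4*sin(y), 3*x*y - 4*exp(-z))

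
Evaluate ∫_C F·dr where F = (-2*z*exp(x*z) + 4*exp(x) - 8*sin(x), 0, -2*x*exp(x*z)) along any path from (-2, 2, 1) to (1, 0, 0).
-2 - 2*exp(-2) - 8*cos(2) + 8*cos(1) + 4*E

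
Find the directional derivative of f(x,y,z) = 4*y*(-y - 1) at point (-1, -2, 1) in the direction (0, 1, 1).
6*sqrt(2)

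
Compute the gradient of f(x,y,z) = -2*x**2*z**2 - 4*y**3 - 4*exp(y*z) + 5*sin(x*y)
(-4*x*z**2 + 5*y*cos(x*y), 5*x*cos(x*y) - 12*y**2 - 4*z*exp(y*z), -4*x**2*z - 4*y*exp(y*z))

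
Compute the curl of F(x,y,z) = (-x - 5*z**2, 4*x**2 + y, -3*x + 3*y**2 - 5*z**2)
(6*y, 3 - 10*z, 8*x)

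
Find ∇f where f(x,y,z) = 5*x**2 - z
(10*x, 0, -1)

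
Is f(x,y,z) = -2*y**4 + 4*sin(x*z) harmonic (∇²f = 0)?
No, ∇²f = -4*x**2*sin(x*z) - 24*y**2 - 4*z**2*sin(x*z)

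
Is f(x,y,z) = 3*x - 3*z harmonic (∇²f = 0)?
Yes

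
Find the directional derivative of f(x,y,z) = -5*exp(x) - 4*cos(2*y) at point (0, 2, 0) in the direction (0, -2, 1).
-16*sqrt(5)*sin(4)/5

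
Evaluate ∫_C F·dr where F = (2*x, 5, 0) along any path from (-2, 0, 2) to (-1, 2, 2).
7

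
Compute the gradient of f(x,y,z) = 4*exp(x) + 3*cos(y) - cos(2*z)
(4*exp(x), -3*sin(y), 2*sin(2*z))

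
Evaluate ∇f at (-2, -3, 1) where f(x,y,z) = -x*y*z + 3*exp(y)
(3, 3*exp(-3) + 2, -6)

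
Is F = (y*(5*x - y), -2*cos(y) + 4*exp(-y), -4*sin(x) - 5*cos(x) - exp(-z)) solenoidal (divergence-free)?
No, ∇·F = 5*y + 2*sin(y) + exp(-z) - 4*exp(-y)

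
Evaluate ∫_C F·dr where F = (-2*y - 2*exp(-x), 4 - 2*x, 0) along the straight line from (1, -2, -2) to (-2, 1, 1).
-2*exp(-1) + 12 + 2*exp(2)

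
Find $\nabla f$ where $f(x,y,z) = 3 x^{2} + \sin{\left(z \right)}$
(6*x, 0, cos(z))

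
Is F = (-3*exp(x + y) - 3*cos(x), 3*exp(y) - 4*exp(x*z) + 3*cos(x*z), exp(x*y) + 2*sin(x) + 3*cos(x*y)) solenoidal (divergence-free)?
No, ∇·F = 3*exp(y) - 3*exp(x + y) + 3*sin(x)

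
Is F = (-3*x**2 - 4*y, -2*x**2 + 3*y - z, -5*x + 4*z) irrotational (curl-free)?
No, ∇×F = (1, 5, 4 - 4*x)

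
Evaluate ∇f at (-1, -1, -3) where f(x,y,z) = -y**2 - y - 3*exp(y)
(0, 1 - 3*exp(-1), 0)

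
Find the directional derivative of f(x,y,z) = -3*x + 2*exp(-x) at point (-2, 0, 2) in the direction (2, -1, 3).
sqrt(14)*(-2*exp(2) - 3)/7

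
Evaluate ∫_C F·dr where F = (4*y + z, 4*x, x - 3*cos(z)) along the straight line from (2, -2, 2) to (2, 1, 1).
-3*sin(1) + 3*sin(2) + 22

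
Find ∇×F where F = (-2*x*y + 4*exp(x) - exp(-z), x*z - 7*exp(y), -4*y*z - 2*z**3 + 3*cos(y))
(-x - 4*z - 3*sin(y), exp(-z), 2*x + z)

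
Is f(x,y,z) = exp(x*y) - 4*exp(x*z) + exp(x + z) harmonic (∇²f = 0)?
No, ∇²f = x**2*exp(x*y) - 4*x**2*exp(x*z) + y**2*exp(x*y) - 4*z**2*exp(x*z) + 2*exp(x + z)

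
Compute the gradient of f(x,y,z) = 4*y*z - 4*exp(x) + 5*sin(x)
(-4*exp(x) + 5*cos(x), 4*z, 4*y)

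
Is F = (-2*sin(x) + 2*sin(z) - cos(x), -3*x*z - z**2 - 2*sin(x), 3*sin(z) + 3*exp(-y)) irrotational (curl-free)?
No, ∇×F = (3*x + 2*z - 3*exp(-y), 2*cos(z), -3*z - 2*cos(x))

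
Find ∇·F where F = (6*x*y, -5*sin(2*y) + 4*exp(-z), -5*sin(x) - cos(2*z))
6*y + 2*sin(2*z) - 10*cos(2*y)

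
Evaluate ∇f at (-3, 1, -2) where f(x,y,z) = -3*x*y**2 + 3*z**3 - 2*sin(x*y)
(-3 - 2*cos(3), 6*cos(3) + 18, 36)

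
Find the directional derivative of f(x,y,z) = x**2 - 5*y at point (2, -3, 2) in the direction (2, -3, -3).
23*sqrt(22)/22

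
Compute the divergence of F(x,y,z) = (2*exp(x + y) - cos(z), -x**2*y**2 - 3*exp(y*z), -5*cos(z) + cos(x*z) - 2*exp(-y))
-2*x**2*y - x*sin(x*z) - 3*z*exp(y*z) + 2*exp(x + y) + 5*sin(z)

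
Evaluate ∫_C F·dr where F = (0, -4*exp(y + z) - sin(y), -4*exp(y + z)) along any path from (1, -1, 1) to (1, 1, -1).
0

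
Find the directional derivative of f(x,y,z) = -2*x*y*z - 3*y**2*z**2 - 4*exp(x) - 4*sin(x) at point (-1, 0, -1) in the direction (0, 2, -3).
-4*sqrt(13)/13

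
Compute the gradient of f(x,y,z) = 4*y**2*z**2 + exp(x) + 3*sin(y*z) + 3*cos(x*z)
(-3*z*sin(x*z) + exp(x), z*(8*y*z + 3*cos(y*z)), -3*x*sin(x*z) + 8*y**2*z + 3*y*cos(y*z))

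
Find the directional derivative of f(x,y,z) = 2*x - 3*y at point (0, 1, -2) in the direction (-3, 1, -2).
-9*sqrt(14)/14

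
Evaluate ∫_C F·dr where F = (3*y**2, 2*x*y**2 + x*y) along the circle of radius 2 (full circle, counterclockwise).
8*pi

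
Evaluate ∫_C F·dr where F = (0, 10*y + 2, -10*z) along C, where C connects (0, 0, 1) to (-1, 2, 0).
29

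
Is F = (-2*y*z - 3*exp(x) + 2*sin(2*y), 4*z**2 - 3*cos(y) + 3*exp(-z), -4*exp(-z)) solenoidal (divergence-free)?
No, ∇·F = -3*exp(x) + 3*sin(y) + 4*exp(-z)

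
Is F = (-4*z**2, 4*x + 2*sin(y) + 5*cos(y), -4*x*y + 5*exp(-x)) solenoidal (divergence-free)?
No, ∇·F = -5*sin(y) + 2*cos(y)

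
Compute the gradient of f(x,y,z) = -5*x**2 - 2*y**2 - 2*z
(-10*x, -4*y, -2)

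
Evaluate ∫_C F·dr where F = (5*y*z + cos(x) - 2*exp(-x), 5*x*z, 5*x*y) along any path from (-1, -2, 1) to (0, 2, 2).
-8 - 2*E + sin(1)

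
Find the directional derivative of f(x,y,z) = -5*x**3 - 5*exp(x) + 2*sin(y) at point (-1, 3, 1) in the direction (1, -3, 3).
-sqrt(19)*(6*E*cos(3) + 5 + 15*E)*exp(-1)/19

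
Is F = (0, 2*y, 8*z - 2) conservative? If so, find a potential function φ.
Yes, F is conservative. φ = y**2 + 4*z**2 - 2*z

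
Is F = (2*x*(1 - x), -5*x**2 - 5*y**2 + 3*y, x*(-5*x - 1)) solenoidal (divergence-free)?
No, ∇·F = -4*x - 10*y + 5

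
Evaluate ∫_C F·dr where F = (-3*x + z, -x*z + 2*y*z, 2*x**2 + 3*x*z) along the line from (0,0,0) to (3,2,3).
38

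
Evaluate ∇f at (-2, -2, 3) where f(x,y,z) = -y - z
(0, -1, -1)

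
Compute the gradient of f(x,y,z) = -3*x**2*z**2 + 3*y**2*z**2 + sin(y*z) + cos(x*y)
(-6*x*z**2 - y*sin(x*y), -x*sin(x*y) + 6*y*z**2 + z*cos(y*z), -6*x**2*z + 6*y**2*z + y*cos(y*z))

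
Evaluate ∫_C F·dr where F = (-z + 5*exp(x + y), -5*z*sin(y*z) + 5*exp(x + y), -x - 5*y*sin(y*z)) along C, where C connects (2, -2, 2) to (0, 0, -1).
9 - 5*cos(4)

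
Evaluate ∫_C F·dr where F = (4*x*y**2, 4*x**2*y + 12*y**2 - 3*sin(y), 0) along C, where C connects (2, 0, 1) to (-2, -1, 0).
1 + 3*cos(1)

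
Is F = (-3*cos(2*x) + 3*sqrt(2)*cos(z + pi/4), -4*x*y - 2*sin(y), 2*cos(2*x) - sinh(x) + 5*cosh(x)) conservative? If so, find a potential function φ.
No, ∇×F = (0, 4*sin(2*x) - 3*sqrt(2)*sin(z + pi/4) - 5*sinh(x) + cosh(x), -4*y) ≠ 0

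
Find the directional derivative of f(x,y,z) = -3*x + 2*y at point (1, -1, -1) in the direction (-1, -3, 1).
-3*sqrt(11)/11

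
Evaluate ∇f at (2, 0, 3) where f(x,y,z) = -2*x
(-2, 0, 0)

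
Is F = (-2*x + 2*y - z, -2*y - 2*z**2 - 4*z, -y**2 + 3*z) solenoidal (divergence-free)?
No, ∇·F = -1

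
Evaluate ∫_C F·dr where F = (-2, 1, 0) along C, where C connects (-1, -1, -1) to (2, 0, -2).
-5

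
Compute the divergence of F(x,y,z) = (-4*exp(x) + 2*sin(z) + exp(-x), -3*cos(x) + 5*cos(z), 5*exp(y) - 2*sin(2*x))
-4*exp(x) - exp(-x)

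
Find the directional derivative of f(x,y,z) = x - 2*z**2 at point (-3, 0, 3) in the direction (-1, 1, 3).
-37*sqrt(11)/11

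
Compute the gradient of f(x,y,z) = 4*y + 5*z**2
(0, 4, 10*z)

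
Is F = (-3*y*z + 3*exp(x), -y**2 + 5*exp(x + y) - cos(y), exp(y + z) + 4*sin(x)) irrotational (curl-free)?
No, ∇×F = (exp(y + z), -3*y - 4*cos(x), 3*z + 5*exp(x + y))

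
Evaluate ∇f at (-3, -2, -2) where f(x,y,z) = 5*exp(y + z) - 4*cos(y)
(0, -4*sin(2) + 5*exp(-4), 5*exp(-4))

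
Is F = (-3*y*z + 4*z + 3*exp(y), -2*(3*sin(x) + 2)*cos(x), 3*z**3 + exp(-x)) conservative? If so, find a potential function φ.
No, ∇×F = (0, -3*y + 4 + exp(-x), 3*z - 3*exp(y) + 4*sin(x) - 6*cos(2*x)) ≠ 0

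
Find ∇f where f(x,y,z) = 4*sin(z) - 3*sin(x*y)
(-3*y*cos(x*y), -3*x*cos(x*y), 4*cos(z))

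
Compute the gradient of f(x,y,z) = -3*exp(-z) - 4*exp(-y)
(0, 4*exp(-y), 3*exp(-z))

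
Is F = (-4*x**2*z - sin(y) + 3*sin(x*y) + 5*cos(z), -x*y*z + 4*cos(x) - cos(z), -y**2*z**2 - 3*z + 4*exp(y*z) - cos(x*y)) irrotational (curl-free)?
No, ∇×F = (x*y + x*sin(x*y) - 2*y*z**2 + 4*z*exp(y*z) - sin(z), -4*x**2 - y*sin(x*y) - 5*sin(z), -3*x*cos(x*y) - y*z - 4*sin(x) + cos(y))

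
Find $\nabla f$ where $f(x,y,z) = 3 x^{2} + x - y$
(6*x + 1, -1, 0)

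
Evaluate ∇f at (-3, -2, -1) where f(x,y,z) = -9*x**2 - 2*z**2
(54, 0, 4)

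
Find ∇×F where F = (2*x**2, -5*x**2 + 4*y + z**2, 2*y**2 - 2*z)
(4*y - 2*z, 0, -10*x)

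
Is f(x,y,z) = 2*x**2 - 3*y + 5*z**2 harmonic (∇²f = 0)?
No, ∇²f = 14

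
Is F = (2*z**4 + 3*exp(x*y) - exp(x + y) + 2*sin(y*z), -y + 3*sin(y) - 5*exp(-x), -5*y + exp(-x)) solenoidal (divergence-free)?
No, ∇·F = 3*y*exp(x*y) - exp(x + y) + 3*cos(y) - 1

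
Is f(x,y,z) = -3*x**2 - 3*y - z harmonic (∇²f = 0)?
No, ∇²f = -6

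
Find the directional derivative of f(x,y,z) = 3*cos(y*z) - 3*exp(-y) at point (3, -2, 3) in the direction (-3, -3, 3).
-sqrt(3)*(5*sin(6) + exp(2))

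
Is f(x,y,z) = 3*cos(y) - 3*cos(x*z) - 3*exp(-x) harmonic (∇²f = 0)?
No, ∇²f = 3*x**2*cos(x*z) + 3*z**2*cos(x*z) - 3*cos(y) - 3*exp(-x)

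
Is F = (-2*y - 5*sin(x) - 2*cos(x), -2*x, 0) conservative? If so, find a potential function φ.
Yes, F is conservative. φ = -2*x*y - 2*sin(x) + 5*cos(x)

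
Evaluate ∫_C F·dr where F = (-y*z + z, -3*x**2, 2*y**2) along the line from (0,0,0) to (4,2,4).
-24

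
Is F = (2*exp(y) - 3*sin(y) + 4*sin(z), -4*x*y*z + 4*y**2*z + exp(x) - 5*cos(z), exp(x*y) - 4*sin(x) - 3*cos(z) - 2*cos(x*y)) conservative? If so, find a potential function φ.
No, ∇×F = (4*x*y + x*exp(x*y) + 2*x*sin(x*y) - 4*y**2 - 5*sin(z), -y*exp(x*y) - 2*y*sin(x*y) + 4*cos(x) + 4*cos(z), -4*y*z + exp(x) - 2*exp(y) + 3*cos(y)) ≠ 0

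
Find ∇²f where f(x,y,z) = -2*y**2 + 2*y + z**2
-2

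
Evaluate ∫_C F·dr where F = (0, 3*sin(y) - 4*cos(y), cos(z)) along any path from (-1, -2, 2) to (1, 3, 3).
-5*sin(2) + 3*cos(2) - 3*sqrt(2)*sin(pi/4 + 3)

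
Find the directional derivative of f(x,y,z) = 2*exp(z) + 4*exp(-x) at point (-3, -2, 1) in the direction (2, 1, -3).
sqrt(14)*E*(-4*exp(2) - 3)/7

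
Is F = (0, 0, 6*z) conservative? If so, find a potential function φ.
Yes, F is conservative. φ = 3*z**2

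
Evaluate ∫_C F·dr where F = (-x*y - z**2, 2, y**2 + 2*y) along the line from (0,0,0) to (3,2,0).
-2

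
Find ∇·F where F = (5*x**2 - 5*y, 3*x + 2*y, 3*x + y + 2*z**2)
10*x + 4*z + 2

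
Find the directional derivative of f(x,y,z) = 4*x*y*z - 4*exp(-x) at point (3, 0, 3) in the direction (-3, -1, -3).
12*sqrt(19)*(-3*exp(3) - 1)*exp(-3)/19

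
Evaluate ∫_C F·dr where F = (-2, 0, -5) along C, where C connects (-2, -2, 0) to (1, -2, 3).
-21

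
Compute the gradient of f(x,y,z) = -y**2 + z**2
(0, -2*y, 2*z)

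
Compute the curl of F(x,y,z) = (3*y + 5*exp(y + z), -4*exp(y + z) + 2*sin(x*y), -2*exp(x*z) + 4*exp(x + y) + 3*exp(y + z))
(4*exp(x + y) + 7*exp(y + z), 2*z*exp(x*z) - 4*exp(x + y) + 5*exp(y + z), 2*y*cos(x*y) - 5*exp(y + z) - 3)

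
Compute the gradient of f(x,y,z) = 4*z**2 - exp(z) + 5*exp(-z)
(0, 0, 8*z - exp(z) - 5*exp(-z))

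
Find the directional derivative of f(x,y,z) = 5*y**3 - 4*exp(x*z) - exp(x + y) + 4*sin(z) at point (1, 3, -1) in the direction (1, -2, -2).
-90 - 8*cos(1)/3 + 4*exp(-1) + exp(4)/3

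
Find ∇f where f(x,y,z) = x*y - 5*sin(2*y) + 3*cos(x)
(y - 3*sin(x), x - 10*cos(2*y), 0)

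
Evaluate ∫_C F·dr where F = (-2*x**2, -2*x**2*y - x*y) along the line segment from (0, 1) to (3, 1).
-18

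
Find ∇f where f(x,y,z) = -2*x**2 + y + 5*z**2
(-4*x, 1, 10*z)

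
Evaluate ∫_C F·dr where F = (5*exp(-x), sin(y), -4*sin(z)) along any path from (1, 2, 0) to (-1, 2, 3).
-10*sinh(1) - 4 + 4*cos(3)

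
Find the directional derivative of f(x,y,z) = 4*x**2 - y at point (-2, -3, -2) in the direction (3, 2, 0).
-50*sqrt(13)/13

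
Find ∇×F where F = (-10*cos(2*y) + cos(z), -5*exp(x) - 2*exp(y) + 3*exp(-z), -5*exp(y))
(-5*exp(y) + 3*exp(-z), -sin(z), -5*exp(x) - 20*sin(2*y))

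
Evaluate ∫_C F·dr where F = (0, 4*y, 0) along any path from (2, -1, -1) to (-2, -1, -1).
0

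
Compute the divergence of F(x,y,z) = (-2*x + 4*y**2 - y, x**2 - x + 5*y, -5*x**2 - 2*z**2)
3 - 4*z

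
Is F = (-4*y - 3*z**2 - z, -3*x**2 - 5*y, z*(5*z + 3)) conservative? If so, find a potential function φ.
No, ∇×F = (0, -6*z - 1, 4 - 6*x) ≠ 0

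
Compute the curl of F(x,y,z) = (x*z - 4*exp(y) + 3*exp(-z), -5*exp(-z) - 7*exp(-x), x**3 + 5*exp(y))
(5*exp(y) - 5*exp(-z), -3*x**2 + x - 3*exp(-z), 4*exp(y) + 7*exp(-x))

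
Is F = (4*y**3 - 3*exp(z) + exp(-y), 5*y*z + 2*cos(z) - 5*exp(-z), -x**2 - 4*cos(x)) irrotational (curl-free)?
No, ∇×F = (-5*y + 2*sin(z) - 5*exp(-z), 2*x - 3*exp(z) - 4*sin(x), -12*y**2 + exp(-y))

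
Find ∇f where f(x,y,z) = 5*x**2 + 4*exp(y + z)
(10*x, 4*exp(y + z), 4*exp(y + z))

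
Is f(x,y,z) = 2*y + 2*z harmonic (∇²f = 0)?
Yes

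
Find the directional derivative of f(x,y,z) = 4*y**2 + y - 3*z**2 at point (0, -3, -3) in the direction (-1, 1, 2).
13*sqrt(6)/6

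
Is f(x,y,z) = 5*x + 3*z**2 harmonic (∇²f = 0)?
No, ∇²f = 6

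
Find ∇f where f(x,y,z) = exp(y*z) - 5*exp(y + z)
(0, z*exp(y*z) - 5*exp(y + z), y*exp(y*z) - 5*exp(y + z))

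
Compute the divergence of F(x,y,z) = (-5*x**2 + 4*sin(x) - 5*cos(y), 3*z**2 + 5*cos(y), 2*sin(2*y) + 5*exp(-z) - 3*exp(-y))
-10*x - 5*sin(y) + 4*cos(x) - 5*exp(-z)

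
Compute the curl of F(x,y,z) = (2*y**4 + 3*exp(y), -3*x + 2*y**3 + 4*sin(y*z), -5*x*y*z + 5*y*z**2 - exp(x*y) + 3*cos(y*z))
(-5*x*z - x*exp(x*y) - 4*y*cos(y*z) + 5*z**2 - 3*z*sin(y*z), y*(5*z + exp(x*y)), -8*y**3 - 3*exp(y) - 3)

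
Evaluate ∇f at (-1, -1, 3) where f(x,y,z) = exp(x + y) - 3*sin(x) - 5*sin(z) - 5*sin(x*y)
(exp(-2) + 2*cos(1), exp(-2) + 5*cos(1), -5*cos(3))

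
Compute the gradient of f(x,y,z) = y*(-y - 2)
(0, -2*y - 2, 0)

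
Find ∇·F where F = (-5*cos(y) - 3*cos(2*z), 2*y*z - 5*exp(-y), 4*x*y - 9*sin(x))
2*z + 5*exp(-y)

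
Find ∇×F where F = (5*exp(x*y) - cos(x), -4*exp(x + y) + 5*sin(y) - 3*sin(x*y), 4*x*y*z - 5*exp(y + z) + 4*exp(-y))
(4*x*z - 5*exp(y + z) - 4*exp(-y), -4*y*z, -5*x*exp(x*y) - 3*y*cos(x*y) - 4*exp(x + y))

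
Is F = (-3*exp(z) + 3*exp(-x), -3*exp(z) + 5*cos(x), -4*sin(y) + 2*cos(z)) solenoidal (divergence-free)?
No, ∇·F = -2*sin(z) - 3*exp(-x)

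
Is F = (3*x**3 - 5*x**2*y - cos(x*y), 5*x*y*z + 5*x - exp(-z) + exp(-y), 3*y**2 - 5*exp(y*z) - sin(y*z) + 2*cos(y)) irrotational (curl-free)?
No, ∇×F = (-5*x*y + 6*y - 5*z*exp(y*z) - z*cos(y*z) - 2*sin(y) - exp(-z), 0, 5*x**2 - x*sin(x*y) + 5*y*z + 5)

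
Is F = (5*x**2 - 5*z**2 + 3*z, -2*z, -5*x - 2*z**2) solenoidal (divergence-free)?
No, ∇·F = 10*x - 4*z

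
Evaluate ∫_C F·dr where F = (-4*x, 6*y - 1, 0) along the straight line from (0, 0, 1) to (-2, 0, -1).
-8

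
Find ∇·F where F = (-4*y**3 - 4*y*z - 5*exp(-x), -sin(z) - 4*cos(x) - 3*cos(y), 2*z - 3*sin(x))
3*sin(y) + 2 + 5*exp(-x)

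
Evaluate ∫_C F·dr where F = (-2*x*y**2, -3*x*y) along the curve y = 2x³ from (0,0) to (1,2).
-43/7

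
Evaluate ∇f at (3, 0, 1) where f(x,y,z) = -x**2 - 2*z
(-6, 0, -2)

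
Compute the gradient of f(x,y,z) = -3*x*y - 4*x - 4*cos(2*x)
(-3*y + 8*sin(2*x) - 4, -3*x, 0)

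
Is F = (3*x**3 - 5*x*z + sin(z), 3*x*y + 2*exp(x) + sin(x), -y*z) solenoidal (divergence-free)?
No, ∇·F = 9*x**2 + 3*x - y - 5*z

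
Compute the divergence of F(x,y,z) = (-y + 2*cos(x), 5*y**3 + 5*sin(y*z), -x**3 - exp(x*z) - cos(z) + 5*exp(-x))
-x*exp(x*z) + 15*y**2 + 5*z*cos(y*z) - 2*sin(x) + sin(z)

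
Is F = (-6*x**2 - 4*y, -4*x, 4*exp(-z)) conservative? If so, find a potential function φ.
Yes, F is conservative. φ = -2*x**3 - 4*x*y - 4*exp(-z)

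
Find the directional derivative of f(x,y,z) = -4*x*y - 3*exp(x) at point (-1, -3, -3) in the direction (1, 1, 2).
sqrt(6)*(-3 + 16*E)*exp(-1)/6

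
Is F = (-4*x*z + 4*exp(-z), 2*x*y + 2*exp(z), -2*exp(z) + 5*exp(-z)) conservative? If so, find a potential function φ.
No, ∇×F = (-2*exp(z), -4*x - 4*exp(-z), 2*y) ≠ 0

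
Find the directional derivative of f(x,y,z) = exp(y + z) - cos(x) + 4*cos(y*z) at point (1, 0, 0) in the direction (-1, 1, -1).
-sqrt(3)*sin(1)/3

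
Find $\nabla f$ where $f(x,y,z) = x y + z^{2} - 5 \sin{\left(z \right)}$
(y, x, 2*z - 5*cos(z))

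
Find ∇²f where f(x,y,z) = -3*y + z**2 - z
2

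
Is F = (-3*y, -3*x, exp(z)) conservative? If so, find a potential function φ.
Yes, F is conservative. φ = -3*x*y + exp(z)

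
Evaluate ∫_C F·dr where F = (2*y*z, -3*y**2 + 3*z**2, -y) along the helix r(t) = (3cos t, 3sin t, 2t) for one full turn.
36*pi*(4 - pi)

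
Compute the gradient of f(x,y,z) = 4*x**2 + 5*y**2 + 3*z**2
(8*x, 10*y, 6*z)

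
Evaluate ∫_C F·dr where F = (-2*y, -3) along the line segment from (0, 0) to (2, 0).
0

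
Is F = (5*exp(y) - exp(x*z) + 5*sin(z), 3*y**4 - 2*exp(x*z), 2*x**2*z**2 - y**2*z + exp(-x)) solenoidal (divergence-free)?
No, ∇·F = 4*x**2*z + 12*y**3 - y**2 - z*exp(x*z)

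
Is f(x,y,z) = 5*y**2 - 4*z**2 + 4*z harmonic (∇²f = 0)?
No, ∇²f = 2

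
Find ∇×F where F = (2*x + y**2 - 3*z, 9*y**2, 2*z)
(0, -3, -2*y)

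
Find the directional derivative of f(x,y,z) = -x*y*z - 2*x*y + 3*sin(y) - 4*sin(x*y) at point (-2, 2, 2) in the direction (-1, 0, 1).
sqrt(2)*(4*cos(4) + 6)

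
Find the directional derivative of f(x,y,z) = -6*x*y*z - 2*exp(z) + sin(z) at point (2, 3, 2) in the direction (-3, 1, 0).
42*sqrt(10)/5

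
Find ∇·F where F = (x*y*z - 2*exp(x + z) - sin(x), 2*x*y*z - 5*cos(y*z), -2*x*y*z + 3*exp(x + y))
-2*x*y + 2*x*z + y*z + 5*z*sin(y*z) - 2*exp(x + z) - cos(x)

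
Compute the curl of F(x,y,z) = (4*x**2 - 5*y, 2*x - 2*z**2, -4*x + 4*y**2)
(8*y + 4*z, 4, 7)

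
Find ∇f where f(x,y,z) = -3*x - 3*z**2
(-3, 0, -6*z)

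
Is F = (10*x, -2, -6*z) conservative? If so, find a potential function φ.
Yes, F is conservative. φ = 5*x**2 - 2*y - 3*z**2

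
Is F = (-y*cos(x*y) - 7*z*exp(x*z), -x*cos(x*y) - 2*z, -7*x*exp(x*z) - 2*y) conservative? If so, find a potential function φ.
Yes, F is conservative. φ = -2*y*z - 7*exp(x*z) - sin(x*y)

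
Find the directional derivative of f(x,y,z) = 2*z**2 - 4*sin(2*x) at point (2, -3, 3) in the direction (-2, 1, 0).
16*sqrt(5)*cos(4)/5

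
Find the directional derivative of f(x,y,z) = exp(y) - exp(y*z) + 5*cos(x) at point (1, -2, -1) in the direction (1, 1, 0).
-sqrt(2)*(-cosh(2) + 5*sin(1)/2)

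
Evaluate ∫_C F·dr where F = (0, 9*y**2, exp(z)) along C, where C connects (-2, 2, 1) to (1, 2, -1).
-2*sinh(1)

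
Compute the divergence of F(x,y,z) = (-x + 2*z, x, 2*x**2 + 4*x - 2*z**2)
-4*z - 1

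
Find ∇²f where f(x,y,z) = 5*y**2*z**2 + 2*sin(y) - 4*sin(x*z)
4*x**2*sin(x*z) + 10*y**2 + 4*z**2*sin(x*z) + 10*z**2 - 2*sin(y)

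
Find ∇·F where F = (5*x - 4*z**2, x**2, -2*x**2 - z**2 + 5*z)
10 - 2*z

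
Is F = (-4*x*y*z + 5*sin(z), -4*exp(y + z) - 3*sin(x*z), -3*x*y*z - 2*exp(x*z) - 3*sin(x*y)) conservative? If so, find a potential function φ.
No, ∇×F = (-3*x*z - 3*x*cos(x*y) + 3*x*cos(x*z) + 4*exp(y + z), -4*x*y + 3*y*z + 3*y*cos(x*y) + 2*z*exp(x*z) + 5*cos(z), z*(4*x - 3*cos(x*z))) ≠ 0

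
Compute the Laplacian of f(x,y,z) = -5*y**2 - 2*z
-10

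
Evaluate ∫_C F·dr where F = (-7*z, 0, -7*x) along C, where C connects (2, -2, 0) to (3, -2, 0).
0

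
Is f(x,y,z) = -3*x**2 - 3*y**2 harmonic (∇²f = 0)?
No, ∇²f = -12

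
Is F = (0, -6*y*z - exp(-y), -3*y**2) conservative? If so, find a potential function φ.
Yes, F is conservative. φ = -3*y**2*z + exp(-y)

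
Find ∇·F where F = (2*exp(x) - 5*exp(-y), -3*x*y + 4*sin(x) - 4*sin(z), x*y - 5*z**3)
-3*x - 15*z**2 + 2*exp(x)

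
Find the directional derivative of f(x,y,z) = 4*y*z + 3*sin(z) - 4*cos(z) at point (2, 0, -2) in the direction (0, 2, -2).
sqrt(2)*(-8 - 3*cos(2) + 4*sin(2))/2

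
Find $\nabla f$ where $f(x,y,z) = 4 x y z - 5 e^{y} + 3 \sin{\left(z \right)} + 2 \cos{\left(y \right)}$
(4*y*z, 4*x*z - 5*exp(y) - 2*sin(y), 4*x*y + 3*cos(z))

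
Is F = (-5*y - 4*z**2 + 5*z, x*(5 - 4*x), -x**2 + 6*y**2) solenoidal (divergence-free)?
Yes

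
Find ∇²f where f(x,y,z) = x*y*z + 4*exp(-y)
4*exp(-y)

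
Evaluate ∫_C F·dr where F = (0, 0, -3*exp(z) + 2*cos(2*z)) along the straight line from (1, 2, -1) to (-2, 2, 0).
-3 + sin(2) + 3*exp(-1)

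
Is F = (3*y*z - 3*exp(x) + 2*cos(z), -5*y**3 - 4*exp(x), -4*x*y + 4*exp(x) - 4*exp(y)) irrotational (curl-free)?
No, ∇×F = (-4*x - 4*exp(y), 7*y - 4*exp(x) - 2*sin(z), -3*z - 4*exp(x))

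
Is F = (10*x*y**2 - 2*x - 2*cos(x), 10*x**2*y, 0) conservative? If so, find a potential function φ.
Yes, F is conservative. φ = 5*x**2*y**2 - x**2 - 2*sin(x)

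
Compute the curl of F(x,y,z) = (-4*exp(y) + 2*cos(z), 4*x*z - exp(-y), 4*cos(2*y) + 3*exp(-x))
(-4*x - 8*sin(2*y), -2*sin(z) + 3*exp(-x), 4*z + 4*exp(y))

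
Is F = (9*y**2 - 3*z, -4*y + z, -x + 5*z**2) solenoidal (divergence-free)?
No, ∇·F = 10*z - 4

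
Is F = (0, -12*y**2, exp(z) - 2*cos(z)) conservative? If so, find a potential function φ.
Yes, F is conservative. φ = -4*y**3 + exp(z) - 2*sin(z)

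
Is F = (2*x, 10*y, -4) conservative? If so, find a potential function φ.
Yes, F is conservative. φ = x**2 + 5*y**2 - 4*z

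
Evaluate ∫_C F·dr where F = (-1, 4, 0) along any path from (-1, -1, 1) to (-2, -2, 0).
-3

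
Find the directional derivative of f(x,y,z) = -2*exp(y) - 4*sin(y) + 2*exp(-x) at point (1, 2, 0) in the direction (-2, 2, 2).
2*sqrt(3)*(-exp(3) + 1 - 2*E*cos(2))*exp(-1)/3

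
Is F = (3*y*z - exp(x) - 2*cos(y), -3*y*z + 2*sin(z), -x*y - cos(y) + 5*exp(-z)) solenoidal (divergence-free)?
No, ∇·F = -3*z - exp(x) - 5*exp(-z)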